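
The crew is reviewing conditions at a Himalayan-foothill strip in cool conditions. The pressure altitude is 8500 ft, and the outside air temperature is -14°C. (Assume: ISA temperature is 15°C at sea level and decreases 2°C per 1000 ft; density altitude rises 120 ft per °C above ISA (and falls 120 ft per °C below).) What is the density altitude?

ISA temperature at 8500 ft = 15 − 2 × (8500/1000) = -2°C.
ISA deviation = -14 − (-2) = -12°C.
Density altitude = 8500 + 120 × (-12) = 8500 + (-1440) = 7060 ft.

7060 ft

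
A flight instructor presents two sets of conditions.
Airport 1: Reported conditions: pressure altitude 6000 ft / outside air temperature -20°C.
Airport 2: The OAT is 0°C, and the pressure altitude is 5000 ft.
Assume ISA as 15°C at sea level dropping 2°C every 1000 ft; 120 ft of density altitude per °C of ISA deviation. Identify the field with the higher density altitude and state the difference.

Airport 1: ISA temp = 3°C, deviation -23°C, DA = 6000 + 120 × (-23) = 3240 ft.
Airport 2: ISA temp = 5°C, deviation -5°C, DA = 5000 + 120 × (-5) = 4400 ft.
Airport 2 is higher by 4400 − 3240 = 1160 ft.

Airport 2 by 1160 ft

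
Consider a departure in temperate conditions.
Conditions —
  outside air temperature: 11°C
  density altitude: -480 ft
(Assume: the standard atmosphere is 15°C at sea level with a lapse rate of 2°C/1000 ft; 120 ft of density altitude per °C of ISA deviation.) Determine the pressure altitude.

0 ft

DA = PA + 120 × (OAT − (15 − 2·PA/1000)) = PA + 120·OAT − 1800 + 0.24·PA = 1.24·PA + 120·OAT − 1800.
So 1.24·PA = -480 − 120 × 11 + 1800 = 0.
PA = 0 / 1.24 = 0 ft.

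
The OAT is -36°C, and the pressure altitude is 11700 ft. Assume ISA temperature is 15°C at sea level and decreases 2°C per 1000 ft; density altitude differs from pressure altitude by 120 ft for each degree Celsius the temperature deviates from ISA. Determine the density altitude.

8388 ft

ISA temperature at 11700 ft = 15 − 2 × (11700/1000) = -8.4°C.
ISA deviation = -36 − (-8.4) = -27.6°C.
Density altitude = 11700 + 120 × (-27.6) = 11700 + (-3312) = 8388 ft.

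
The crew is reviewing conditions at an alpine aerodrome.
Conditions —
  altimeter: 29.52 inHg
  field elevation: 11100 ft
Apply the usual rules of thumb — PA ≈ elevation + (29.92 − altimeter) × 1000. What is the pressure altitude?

Pressure correction = (29.92 − 29.52) × 1000 = +400 ft.
Pressure altitude = 11100 + (+400) = 11500 ft.

11500 ft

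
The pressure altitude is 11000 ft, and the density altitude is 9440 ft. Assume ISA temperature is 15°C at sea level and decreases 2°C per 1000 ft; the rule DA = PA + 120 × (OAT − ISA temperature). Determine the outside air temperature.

Density altitude − pressure altitude = 9440 − 11000 = -1560 ft.
At 120 ft/°C that is an ISA deviation of -1560/120 = -13°C.
ISA temperature at 11000 ft = 15 − 2 × (11000/1000) = -7°C.
OAT = ISA + deviation = -7 + (-13) = -20°C.

-20°C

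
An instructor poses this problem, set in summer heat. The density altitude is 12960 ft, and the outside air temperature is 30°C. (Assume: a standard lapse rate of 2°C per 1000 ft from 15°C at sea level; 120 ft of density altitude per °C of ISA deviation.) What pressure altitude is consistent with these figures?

DA = PA + 120 × (OAT − (15 − 2·PA/1000)) = PA + 120·OAT − 1800 + 0.24·PA = 1.24·PA + 120·OAT − 1800.
So 1.24·PA = 12960 − 120 × 30 + 1800 = 11160.
PA = 11160 / 1.24 = 9000 ft.

9000 ft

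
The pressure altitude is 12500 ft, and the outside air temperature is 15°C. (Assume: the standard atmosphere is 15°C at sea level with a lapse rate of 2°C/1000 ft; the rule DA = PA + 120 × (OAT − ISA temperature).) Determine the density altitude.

ISA temperature at 12500 ft = 15 − 2 × (12500/1000) = -10°C.
ISA deviation = 15 − (-10) = +25°C.
Density altitude = 12500 + 120 × (25) = 12500 + (+3000) = 15500 ft.

15500 ft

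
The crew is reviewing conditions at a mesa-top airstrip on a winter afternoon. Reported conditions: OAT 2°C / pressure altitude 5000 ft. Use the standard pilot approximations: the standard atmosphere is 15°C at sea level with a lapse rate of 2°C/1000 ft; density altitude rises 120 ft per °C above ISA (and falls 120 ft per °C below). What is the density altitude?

ISA temperature at 5000 ft = 15 − 2 × (5000/1000) = 5°C.
ISA deviation = 2 − 5 = -3°C.
Density altitude = 5000 + 120 × (-3) = 5000 + (-360) = 4640 ft.

4640 ft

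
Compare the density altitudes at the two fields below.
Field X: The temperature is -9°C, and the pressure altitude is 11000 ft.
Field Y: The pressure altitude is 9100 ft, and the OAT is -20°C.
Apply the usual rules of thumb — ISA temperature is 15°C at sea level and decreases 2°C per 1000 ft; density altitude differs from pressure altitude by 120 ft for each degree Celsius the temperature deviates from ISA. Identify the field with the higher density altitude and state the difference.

Field X by 3676 ft

Field X: ISA temp = -7°C, deviation -2°C, DA = 11000 + 120 × (-2) = 10760 ft.
Field Y: ISA temp = -3.2°C, deviation -16.8°C, DA = 9100 + 120 × (-16.8) = 7084 ft.
Field X is higher by 10760 − 7084 = 3676 ft.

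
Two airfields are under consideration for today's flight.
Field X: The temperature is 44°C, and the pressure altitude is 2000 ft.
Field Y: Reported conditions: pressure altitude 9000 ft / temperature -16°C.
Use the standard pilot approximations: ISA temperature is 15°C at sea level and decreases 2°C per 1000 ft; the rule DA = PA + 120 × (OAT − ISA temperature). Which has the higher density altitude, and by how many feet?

Field Y by 1480 ft

Field X: ISA temp = 11°C, deviation +33°C, DA = 2000 + 120 × 33 = 5960 ft.
Field Y: ISA temp = -3°C, deviation -13°C, DA = 9000 + 120 × (-13) = 7440 ft.
Field Y is higher by 7440 − 5960 = 1480 ft.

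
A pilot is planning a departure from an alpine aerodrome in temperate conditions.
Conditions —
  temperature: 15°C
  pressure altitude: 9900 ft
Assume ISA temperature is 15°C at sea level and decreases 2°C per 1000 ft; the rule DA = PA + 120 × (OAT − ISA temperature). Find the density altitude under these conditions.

12276 ft

ISA temperature at 9900 ft = 15 − 2 × (9900/1000) = -4.8°C.
ISA deviation = 15 − (-4.8) = +19.8°C.
Density altitude = 9900 + 120 × (19.8) = 9900 + (+2376) = 12276 ft.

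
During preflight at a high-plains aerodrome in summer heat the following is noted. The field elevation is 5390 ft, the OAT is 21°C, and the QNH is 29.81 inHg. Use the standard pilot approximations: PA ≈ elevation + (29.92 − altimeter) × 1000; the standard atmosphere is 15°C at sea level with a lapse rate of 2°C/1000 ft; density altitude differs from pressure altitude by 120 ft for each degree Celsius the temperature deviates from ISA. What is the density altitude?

Pressure altitude = 5390 + (29.92 − 29.81) × 1000 = 5390 + (+110) = 5500 ft.
ISA temperature at 5500 ft = 15 − 2 × (5500/1000) = 4°C.
ISA deviation = 21 − 4 = +17°C.
Density altitude = 5500 + 120 × (17) = 7540 ft.

7540 ft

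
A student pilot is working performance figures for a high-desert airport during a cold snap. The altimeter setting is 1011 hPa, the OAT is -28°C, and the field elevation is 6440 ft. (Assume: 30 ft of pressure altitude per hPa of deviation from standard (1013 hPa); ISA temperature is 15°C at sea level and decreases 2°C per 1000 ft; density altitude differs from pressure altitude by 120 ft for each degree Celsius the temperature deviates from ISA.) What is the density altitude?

Pressure altitude = 6440 + (1013 − 1011) × 30 = 6440 + (+60) = 6500 ft.
ISA temperature at 6500 ft = 15 − 2 × (6500/1000) = 2°C.
ISA deviation = -28 − 2 = -30°C.
Density altitude = 6500 + 120 × (-30) = 2900 ft.

2900 ft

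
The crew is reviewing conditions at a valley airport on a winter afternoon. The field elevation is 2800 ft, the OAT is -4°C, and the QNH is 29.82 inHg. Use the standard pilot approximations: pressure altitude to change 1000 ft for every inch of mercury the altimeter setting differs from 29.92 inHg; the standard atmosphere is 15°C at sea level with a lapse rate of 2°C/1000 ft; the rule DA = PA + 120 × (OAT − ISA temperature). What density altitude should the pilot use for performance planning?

1316 ft

Pressure altitude = 2800 + (29.92 − 29.82) × 1000 = 2800 + (+100) = 2900 ft.
ISA temperature at 2900 ft = 15 − 2 × (2900/1000) = 9.2°C.
ISA deviation = -4 − 9.2 = -13.2°C.
Density altitude = 2900 + 120 × (-13.2) = 1316 ft.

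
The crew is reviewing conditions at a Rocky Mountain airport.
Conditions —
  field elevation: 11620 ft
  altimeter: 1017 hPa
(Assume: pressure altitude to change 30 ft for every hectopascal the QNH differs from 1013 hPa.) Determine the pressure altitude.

11500 ft

Pressure correction = (1013 − 1017) × 30 = -120 ft.
Pressure altitude = 11620 + (-120) = 11500 ft.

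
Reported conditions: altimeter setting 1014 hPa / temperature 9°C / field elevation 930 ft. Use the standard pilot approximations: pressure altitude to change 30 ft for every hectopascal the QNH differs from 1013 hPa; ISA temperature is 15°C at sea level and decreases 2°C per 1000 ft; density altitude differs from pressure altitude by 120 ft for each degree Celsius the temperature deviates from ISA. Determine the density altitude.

Pressure altitude = 930 + (1013 − 1014) × 30 = 930 + (-30) = 900 ft.
ISA temperature at 900 ft = 15 − 2 × (900/1000) = 13.2°C.
ISA deviation = 9 − 13.2 = -4.2°C.
Density altitude = 900 + 120 × (-4.2) = 396 ft.

396 ft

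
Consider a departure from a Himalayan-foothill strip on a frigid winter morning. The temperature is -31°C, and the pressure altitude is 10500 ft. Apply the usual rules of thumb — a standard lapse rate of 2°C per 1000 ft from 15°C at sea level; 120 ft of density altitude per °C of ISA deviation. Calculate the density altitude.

ISA temperature at 10500 ft = 15 − 2 × (10500/1000) = -6°C.
ISA deviation = -31 − (-6) = -25°C.
Density altitude = 10500 + 120 × (-25) = 10500 + (-3000) = 7500 ft.

7500 ft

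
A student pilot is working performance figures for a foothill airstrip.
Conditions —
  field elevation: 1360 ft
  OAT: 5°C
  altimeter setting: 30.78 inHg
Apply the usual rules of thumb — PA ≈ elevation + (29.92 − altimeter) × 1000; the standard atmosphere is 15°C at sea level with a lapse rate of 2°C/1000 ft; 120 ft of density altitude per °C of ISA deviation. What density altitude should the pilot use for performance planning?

-580 ft

Pressure altitude = 1360 + (29.92 − 30.78) × 1000 = 1360 + (-860) = 500 ft.
ISA temperature at 500 ft = 15 − 2 × (500/1000) = 14°C.
ISA deviation = 5 − 14 = -9°C.
Density altitude = 500 + 120 × (-9) = -580 ft.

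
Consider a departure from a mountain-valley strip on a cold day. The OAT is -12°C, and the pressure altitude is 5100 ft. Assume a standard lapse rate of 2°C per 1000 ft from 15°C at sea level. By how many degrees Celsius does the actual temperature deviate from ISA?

ISA temperature at 5100 ft = 15 − 2 × (5100/1000) = 4.8°C.
Deviation = OAT − ISA = -12 − 4.8 = -16.8°C.

ISA-16.8°C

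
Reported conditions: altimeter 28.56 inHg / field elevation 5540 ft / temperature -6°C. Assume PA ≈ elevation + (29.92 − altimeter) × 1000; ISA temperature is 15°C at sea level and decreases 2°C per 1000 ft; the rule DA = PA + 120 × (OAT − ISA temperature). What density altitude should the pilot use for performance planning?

Pressure altitude = 5540 + (29.92 − 28.56) × 1000 = 5540 + (+1360) = 6900 ft.
ISA temperature at 6900 ft = 15 − 2 × (6900/1000) = 1.2°C.
ISA deviation = -6 − 1.2 = -7.2°C.
Density altitude = 6900 + 120 × (-7.2) = 6036 ft.

6036 ft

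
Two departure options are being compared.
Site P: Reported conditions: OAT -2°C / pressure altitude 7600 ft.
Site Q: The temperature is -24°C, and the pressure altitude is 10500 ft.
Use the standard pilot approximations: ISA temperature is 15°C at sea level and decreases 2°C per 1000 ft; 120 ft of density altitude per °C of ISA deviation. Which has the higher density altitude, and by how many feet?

Site P: ISA temp = -0.2°C, deviation -1.8°C, DA = 7600 + 120 × (-1.8) = 7384 ft.
Site Q: ISA temp = -6°C, deviation -18°C, DA = 10500 + 120 × (-18) = 8340 ft.
Site Q is higher by 8340 − 7384 = 956 ft.

Site Q by 956 ft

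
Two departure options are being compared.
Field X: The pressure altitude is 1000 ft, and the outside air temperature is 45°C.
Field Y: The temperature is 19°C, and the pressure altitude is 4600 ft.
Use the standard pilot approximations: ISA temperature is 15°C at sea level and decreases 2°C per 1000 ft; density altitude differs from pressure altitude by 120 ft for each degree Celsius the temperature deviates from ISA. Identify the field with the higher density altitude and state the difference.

Field X: ISA temp = 13°C, deviation +32°C, DA = 1000 + 120 × 32 = 4840 ft.
Field Y: ISA temp = 5.8°C, deviation +13.2°C, DA = 4600 + 120 × 13.2 = 6184 ft.
Field Y is higher by 6184 − 4840 = 1344 ft.

Field Y by 1344 ft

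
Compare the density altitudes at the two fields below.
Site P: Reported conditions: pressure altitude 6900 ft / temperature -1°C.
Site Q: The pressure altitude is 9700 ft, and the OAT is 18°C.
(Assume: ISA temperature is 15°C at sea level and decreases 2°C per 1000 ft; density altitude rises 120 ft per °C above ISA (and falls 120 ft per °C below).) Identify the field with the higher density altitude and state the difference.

Site Q by 5752 ft

Site P: ISA temp = 1.2°C, deviation -2.2°C, DA = 6900 + 120 × (-2.2) = 6636 ft.
Site Q: ISA temp = -4.4°C, deviation +22.4°C, DA = 9700 + 120 × 22.4 = 12388 ft.
Site Q is higher by 12388 − 6636 = 5752 ft.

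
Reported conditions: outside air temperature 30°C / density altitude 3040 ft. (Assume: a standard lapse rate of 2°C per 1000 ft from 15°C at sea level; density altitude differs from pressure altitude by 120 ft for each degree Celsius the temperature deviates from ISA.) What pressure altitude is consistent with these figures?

1000 ft

DA = PA + 120 × (OAT − (15 − 2·PA/1000)) = PA + 120·OAT − 1800 + 0.24·PA = 1.24·PA + 120·OAT − 1800.
So 1.24·PA = 3040 − 120 × 30 + 1800 = 1240.
PA = 1240 / 1.24 = 1000 ft.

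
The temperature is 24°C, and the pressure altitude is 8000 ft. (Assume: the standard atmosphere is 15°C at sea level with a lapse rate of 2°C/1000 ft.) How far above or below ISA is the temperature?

ISA+25°C

ISA temperature at 8000 ft = 15 − 2 × (8000/1000) = -1°C.
Deviation = OAT − ISA = 24 − (-1) = +25°C.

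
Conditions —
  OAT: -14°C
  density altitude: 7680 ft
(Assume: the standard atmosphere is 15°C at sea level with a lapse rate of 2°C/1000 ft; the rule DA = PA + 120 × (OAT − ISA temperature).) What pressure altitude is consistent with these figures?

DA = PA + 120 × (OAT − (15 − 2·PA/1000)) = PA + 120·OAT − 1800 + 0.24·PA = 1.24·PA + 120·OAT − 1800.
So 1.24·PA = 7680 − 120 × (-14) + 1800 = 11160.
PA = 11160 / 1.24 = 9000 ft.

9000 ft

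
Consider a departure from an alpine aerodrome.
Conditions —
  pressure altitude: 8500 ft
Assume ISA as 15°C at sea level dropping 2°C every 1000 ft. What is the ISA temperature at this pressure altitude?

-2°C

ISA temperature = 15 − 2 × (8500/1000) = 15 − 17 = -2°C.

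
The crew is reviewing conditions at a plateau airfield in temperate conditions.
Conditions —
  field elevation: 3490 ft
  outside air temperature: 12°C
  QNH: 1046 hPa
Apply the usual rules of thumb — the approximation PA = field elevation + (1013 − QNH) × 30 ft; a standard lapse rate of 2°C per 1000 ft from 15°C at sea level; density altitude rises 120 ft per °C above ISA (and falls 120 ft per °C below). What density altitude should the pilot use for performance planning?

Pressure altitude = 3490 + (1013 − 1046) × 30 = 3490 + (-990) = 2500 ft.
ISA temperature at 2500 ft = 15 − 2 × (2500/1000) = 10°C.
ISA deviation = 12 − 10 = +2°C.
Density altitude = 2500 + 120 × (2) = 2740 ft.

2740 ft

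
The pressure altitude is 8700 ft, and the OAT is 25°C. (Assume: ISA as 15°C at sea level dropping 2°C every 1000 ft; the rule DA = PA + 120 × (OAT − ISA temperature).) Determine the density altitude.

11988 ft

ISA temperature at 8700 ft = 15 − 2 × (8700/1000) = -2.4°C.
ISA deviation = 25 − (-2.4) = +27.4°C.
Density altitude = 8700 + 120 × (27.4) = 8700 + (+3288) = 11988 ft.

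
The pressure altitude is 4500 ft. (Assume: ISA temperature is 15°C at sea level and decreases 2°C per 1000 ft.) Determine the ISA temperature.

ISA temperature = 15 − 2 × (4500/1000) = 15 − 9 = 6°C.

6°C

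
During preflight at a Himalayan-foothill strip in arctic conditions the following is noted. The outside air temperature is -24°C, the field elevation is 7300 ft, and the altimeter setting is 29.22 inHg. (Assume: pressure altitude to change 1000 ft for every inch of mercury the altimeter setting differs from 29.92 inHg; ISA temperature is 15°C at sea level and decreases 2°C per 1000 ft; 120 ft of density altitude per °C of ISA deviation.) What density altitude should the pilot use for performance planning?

Pressure altitude = 7300 + (29.92 − 29.22) × 1000 = 7300 + (+700) = 8000 ft.
ISA temperature at 8000 ft = 15 − 2 × (8000/1000) = -1°C.
ISA deviation = -24 − (-1) = -23°C.
Density altitude = 8000 + 120 × (-23) = 5240 ft.

5240 ft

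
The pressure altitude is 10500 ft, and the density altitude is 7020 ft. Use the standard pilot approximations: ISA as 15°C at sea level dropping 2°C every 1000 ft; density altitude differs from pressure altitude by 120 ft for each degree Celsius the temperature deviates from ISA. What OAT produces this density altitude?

-35°C

Density altitude − pressure altitude = 7020 − 10500 = -3480 ft.
At 120 ft/°C that is an ISA deviation of -3480/120 = -29°C.
ISA temperature at 10500 ft = 15 − 2 × (10500/1000) = -6°C.
OAT = ISA + deviation = -6 + (-29) = -35°C.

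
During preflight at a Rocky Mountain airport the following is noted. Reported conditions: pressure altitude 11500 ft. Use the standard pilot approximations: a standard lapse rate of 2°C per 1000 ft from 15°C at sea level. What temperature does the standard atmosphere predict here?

ISA temperature = 15 − 2 × (11500/1000) = 15 − 23 = -8°C.

-8°C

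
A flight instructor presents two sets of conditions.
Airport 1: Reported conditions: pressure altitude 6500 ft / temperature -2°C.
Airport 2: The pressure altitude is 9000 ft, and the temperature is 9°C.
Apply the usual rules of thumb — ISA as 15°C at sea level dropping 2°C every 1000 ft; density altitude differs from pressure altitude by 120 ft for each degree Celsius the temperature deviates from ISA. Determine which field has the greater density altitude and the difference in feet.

Airport 2 by 4420 ft

Airport 1: ISA temp = 2°C, deviation -4°C, DA = 6500 + 120 × (-4) = 6020 ft.
Airport 2: ISA temp = -3°C, deviation +12°C, DA = 9000 + 120 × 12 = 10440 ft.
Airport 2 is higher by 10440 − 6020 = 4420 ft.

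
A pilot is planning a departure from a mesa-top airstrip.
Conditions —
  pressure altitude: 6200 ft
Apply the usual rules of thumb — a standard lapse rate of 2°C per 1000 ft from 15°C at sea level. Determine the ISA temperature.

2.6°C

ISA temperature = 15 − 2 × (6200/1000) = 15 − 12.4 = 2.6°C.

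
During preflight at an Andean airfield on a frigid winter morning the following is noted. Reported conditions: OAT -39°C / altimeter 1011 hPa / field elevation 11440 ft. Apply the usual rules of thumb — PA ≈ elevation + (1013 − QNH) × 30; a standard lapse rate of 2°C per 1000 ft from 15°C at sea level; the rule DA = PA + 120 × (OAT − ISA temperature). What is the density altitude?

7780 ft

Pressure altitude = 11440 + (1013 − 1011) × 30 = 11440 + (+60) = 11500 ft.
ISA temperature at 11500 ft = 15 − 2 × (11500/1000) = -8°C.
ISA deviation = -39 − (-8) = -31°C.
Density altitude = 11500 + 120 × (-31) = 7780 ft.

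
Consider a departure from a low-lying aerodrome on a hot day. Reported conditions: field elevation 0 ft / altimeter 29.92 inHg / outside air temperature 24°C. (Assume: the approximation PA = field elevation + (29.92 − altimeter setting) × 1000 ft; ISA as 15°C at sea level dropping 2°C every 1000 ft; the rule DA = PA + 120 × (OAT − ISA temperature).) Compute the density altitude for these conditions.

Pressure altitude = 0 + (29.92 − 29.92) × 1000 = 0 + (0) = 0 ft.
ISA temperature at 0 ft = 15 − 2 × (0/1000) = 15°C.
ISA deviation = 24 − 15 = +9°C.
Density altitude = 0 + 120 × (9) = 1080 ft.

1080 ft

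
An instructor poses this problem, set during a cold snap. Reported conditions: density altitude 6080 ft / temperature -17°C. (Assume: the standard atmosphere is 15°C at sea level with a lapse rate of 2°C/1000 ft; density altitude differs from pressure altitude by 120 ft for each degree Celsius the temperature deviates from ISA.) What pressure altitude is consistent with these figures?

8000 ft

DA = PA + 120 × (OAT − (15 − 2·PA/1000)) = PA + 120·OAT − 1800 + 0.24·PA = 1.24·PA + 120·OAT − 1800.
So 1.24·PA = 6080 − 120 × (-17) + 1800 = 9920.
PA = 9920 / 1.24 = 8000 ft.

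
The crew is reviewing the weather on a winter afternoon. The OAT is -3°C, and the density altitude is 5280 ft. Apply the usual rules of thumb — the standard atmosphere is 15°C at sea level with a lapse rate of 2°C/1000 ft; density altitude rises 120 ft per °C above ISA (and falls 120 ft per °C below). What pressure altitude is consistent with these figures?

6000 ft

DA = PA + 120 × (OAT − (15 − 2·PA/1000)) = PA + 120·OAT − 1800 + 0.24·PA = 1.24·PA + 120·OAT − 1800.
So 1.24·PA = 5280 − 120 × (-3) + 1800 = 7440.
PA = 7440 / 1.24 = 6000 ft.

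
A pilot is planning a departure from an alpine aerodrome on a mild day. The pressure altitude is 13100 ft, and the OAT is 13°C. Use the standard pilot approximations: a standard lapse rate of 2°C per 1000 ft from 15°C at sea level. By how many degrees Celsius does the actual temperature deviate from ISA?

ISA temperature at 13100 ft = 15 − 2 × (13100/1000) = -11.2°C.
Deviation = OAT − ISA = 13 − (-11.2) = +24.2°C.

ISA+24.2°C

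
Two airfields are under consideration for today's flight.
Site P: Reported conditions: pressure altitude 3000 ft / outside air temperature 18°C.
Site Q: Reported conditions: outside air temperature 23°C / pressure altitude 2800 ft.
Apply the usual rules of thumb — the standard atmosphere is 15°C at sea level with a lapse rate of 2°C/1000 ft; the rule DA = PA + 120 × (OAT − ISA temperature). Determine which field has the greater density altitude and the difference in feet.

Site Q by 352 ft

Site P: ISA temp = 9°C, deviation +9°C, DA = 3000 + 120 × 9 = 4080 ft.
Site Q: ISA temp = 9.4°C, deviation +13.6°C, DA = 2800 + 120 × 13.6 = 4432 ft.
Site Q is higher by 4432 − 4080 = 352 ft.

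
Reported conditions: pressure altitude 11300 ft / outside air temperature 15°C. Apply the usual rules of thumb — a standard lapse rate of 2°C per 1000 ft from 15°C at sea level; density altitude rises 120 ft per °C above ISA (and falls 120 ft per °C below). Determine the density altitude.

ISA temperature at 11300 ft = 15 − 2 × (11300/1000) = -7.6°C.
ISA deviation = 15 − (-7.6) = +22.6°C.
Density altitude = 11300 + 120 × (22.6) = 11300 + (+2712) = 14012 ft.

14012 ft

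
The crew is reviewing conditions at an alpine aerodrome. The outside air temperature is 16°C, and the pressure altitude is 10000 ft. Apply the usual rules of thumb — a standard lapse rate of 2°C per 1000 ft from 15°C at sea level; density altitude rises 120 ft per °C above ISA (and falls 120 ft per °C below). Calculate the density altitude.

12520 ft

ISA temperature at 10000 ft = 15 − 2 × (10000/1000) = -5°C.
ISA deviation = 16 − (-5) = +21°C.
Density altitude = 10000 + 120 × (21) = 10000 + (+2520) = 12520 ft.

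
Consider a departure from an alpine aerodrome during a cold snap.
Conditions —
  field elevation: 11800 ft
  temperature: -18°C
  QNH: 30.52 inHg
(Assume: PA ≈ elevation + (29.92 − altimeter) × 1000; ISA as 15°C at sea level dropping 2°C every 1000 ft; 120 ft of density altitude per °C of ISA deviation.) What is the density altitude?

Pressure altitude = 11800 + (29.92 − 30.52) × 1000 = 11800 + (-600) = 11200 ft.
ISA temperature at 11200 ft = 15 − 2 × (11200/1000) = -7.4°C.
ISA deviation = -18 − (-7.4) = -10.6°C.
Density altitude = 11200 + 120 × (-10.6) = 9928 ft.

9928 ft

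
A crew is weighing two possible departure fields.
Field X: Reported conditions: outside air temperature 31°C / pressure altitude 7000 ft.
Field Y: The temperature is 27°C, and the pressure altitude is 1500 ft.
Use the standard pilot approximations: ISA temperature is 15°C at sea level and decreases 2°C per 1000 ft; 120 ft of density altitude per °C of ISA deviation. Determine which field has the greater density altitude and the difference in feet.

Field X: ISA temp = 1°C, deviation +30°C, DA = 7000 + 120 × 30 = 10600 ft.
Field Y: ISA temp = 12°C, deviation +15°C, DA = 1500 + 120 × 15 = 3300 ft.
Field X is higher by 10600 − 3300 = 7300 ft.

Field X by 7300 ft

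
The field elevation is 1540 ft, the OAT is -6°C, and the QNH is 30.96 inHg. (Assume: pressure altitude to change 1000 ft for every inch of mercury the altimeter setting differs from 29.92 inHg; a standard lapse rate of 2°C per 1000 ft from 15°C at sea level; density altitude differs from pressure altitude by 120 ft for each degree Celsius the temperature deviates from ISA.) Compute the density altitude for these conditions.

Pressure altitude = 1540 + (29.92 − 30.96) × 1000 = 1540 + (-1040) = 500 ft.
ISA temperature at 500 ft = 15 − 2 × (500/1000) = 14°C.
ISA deviation = -6 − 14 = -20°C.
Density altitude = 500 + 120 × (-20) = -1900 ft.

-1900 ft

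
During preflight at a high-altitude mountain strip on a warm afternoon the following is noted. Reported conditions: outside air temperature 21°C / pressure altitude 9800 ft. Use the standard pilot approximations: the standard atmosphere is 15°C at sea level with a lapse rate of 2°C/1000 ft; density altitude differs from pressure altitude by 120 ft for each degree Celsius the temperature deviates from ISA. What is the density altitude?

12872 ft

ISA temperature at 9800 ft = 15 − 2 × (9800/1000) = -4.6°C.
ISA deviation = 21 − (-4.6) = +25.6°C.
Density altitude = 9800 + 120 × (25.6) = 9800 + (+3072) = 12872 ft.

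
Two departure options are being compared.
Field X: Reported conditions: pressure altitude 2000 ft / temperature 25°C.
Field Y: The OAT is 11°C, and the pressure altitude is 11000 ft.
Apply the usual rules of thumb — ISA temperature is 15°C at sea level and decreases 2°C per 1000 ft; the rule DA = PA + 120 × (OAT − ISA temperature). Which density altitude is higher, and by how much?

Field Y by 9480 ft

Field X: ISA temp = 11°C, deviation +14°C, DA = 2000 + 120 × 14 = 3680 ft.
Field Y: ISA temp = -7°C, deviation +18°C, DA = 11000 + 120 × 18 = 13160 ft.
Field Y is higher by 13160 − 3680 = 9480 ft.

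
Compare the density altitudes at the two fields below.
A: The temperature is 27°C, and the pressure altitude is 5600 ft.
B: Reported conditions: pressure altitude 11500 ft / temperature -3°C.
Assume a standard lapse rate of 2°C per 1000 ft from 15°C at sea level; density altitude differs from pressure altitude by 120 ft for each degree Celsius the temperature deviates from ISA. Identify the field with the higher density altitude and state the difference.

B by 3716 ft

A: ISA temp = 3.8°C, deviation +23.2°C, DA = 5600 + 120 × 23.2 = 8384 ft.
B: ISA temp = -8°C, deviation +5°C, DA = 11500 + 120 × 5 = 12100 ft.
B is higher by 12100 − 8384 = 3716 ft.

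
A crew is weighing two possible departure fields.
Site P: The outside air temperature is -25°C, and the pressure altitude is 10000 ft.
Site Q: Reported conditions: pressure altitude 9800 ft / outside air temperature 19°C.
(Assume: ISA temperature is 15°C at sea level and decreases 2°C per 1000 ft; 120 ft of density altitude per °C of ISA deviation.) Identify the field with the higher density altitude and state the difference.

Site P: ISA temp = -5°C, deviation -20°C, DA = 10000 + 120 × (-20) = 7600 ft.
Site Q: ISA temp = -4.6°C, deviation +23.6°C, DA = 9800 + 120 × 23.6 = 12632 ft.
Site Q is higher by 12632 − 7600 = 5032 ft.

Site Q by 5032 ft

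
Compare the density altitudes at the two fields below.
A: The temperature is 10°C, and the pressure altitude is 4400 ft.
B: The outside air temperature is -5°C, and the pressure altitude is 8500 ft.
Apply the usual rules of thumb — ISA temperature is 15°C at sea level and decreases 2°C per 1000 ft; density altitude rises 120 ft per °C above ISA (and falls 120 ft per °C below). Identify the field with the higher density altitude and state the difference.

B by 3284 ft

A: ISA temp = 6.2°C, deviation +3.8°C, DA = 4400 + 120 × 3.8 = 4856 ft.
B: ISA temp = -2°C, deviation -3°C, DA = 8500 + 120 × (-3) = 8140 ft.
B is higher by 8140 − 4856 = 3284 ft.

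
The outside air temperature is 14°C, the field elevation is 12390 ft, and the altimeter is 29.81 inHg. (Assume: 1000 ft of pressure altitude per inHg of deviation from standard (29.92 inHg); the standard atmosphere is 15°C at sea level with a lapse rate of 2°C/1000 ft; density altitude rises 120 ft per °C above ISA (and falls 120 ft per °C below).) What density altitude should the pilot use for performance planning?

15380 ft

Pressure altitude = 12390 + (29.92 − 29.81) × 1000 = 12390 + (+110) = 12500 ft.
ISA temperature at 12500 ft = 15 − 2 × (12500/1000) = -10°C.
ISA deviation = 14 − (-10) = +24°C.
Density altitude = 12500 + 120 × (24) = 15380 ft.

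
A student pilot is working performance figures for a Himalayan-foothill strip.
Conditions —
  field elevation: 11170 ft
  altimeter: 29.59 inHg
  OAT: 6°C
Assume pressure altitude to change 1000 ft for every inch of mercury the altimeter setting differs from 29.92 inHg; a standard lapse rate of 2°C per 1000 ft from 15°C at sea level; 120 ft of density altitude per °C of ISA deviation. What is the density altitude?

13180 ft

Pressure altitude = 11170 + (29.92 − 29.59) × 1000 = 11170 + (+330) = 11500 ft.
ISA temperature at 11500 ft = 15 − 2 × (11500/1000) = -8°C.
ISA deviation = 6 − (-8) = +14°C.
Density altitude = 11500 + 120 × (14) = 13180 ft.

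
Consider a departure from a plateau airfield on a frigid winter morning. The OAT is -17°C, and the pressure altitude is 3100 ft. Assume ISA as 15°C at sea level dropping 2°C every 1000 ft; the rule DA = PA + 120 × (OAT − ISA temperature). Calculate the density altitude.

ISA temperature at 3100 ft = 15 − 2 × (3100/1000) = 8.8°C.
ISA deviation = -17 − 8.8 = -25.8°C.
Density altitude = 3100 + 120 × (-25.8) = 3100 + (-3096) = 4 ft.

4 ft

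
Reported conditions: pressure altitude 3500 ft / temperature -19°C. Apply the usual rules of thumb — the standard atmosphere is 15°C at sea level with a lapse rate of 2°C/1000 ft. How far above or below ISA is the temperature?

ISA-27°C

ISA temperature at 3500 ft = 15 − 2 × (3500/1000) = 8°C.
Deviation = OAT − ISA = -19 − 8 = -27°C.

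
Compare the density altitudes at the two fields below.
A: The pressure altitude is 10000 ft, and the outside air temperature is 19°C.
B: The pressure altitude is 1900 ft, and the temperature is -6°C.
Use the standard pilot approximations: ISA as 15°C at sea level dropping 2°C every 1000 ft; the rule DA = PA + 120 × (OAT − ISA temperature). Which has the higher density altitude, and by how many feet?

A: ISA temp = -5°C, deviation +24°C, DA = 10000 + 120 × 24 = 12880 ft.
B: ISA temp = 11.2°C, deviation -17.2°C, DA = 1900 + 120 × (-17.2) = -164 ft.
A is higher by 12880 − (-164) = 13044 ft.

A by 13044 ft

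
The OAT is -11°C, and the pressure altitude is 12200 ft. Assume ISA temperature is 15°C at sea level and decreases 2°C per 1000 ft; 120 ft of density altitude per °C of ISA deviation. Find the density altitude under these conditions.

12008 ft

ISA temperature at 12200 ft = 15 − 2 × (12200/1000) = -9.4°C.
ISA deviation = -11 − (-9.4) = -1.6°C.
Density altitude = 12200 + 120 × (-1.6) = 12200 + (-192) = 12008 ft.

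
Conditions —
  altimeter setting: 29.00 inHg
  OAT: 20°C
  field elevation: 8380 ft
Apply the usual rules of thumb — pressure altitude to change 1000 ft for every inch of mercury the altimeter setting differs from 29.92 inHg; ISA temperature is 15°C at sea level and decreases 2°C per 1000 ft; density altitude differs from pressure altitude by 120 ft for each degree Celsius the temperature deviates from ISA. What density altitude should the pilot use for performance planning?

12132 ft

Pressure altitude = 8380 + (29.92 − 29.00) × 1000 = 8380 + (+920) = 9300 ft.
ISA temperature at 9300 ft = 15 − 2 × (9300/1000) = -3.6°C.
ISA deviation = 20 − (-3.6) = +23.6°C.
Density altitude = 9300 + 120 × (23.6) = 12132 ft.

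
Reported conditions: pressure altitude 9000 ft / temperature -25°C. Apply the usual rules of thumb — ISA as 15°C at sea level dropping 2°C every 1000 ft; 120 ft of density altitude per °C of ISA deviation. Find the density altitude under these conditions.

ISA temperature at 9000 ft = 15 − 2 × (9000/1000) = -3°C.
ISA deviation = -25 − (-3) = -22°C.
Density altitude = 9000 + 120 × (-22) = 9000 + (-2640) = 6360 ft.

6360 ft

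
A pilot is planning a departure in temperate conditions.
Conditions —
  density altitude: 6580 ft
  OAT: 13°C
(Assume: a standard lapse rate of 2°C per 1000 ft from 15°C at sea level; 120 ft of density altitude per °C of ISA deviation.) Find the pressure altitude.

5500 ft

DA = PA + 120 × (OAT − (15 − 2·PA/1000)) = PA + 120·OAT − 1800 + 0.24·PA = 1.24·PA + 120·OAT − 1800.
So 1.24·PA = 6580 − 120 × 13 + 1800 = 6820.
PA = 6820 / 1.24 = 5500 ft.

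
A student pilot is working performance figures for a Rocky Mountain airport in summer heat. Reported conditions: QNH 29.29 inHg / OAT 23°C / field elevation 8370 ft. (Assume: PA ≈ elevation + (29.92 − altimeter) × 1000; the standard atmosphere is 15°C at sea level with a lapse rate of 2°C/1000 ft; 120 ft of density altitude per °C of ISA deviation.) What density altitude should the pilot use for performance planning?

Pressure altitude = 8370 + (29.92 − 29.29) × 1000 = 8370 + (+630) = 9000 ft.
ISA temperature at 9000 ft = 15 − 2 × (9000/1000) = -3°C.
ISA deviation = 23 − (-3) = +26°C.
Density altitude = 9000 + 120 × (26) = 12120 ft.

12120 ft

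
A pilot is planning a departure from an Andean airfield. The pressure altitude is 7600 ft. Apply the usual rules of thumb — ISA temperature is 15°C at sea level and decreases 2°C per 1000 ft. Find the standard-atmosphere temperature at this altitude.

ISA temperature = 15 − 2 × (7600/1000) = 15 − 15.2 = -0.2°C.

-0.2°C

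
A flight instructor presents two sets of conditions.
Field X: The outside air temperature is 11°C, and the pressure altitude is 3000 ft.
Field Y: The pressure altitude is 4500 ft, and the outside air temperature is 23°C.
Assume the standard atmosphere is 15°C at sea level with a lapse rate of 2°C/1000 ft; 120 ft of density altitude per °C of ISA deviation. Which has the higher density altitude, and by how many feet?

Field Y by 3300 ft

Field X: ISA temp = 9°C, deviation +2°C, DA = 3000 + 120 × 2 = 3240 ft.
Field Y: ISA temp = 6°C, deviation +17°C, DA = 4500 + 120 × 17 = 6540 ft.
Field Y is higher by 6540 − 3240 = 3300 ft.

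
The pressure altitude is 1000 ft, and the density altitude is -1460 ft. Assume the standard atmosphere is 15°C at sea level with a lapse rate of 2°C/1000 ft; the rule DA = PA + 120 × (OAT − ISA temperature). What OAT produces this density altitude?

Density altitude − pressure altitude = -1460 − 1000 = -2460 ft.
At 120 ft/°C that is an ISA deviation of -2460/120 = -20.5°C.
ISA temperature at 1000 ft = 15 − 2 × (1000/1000) = 13°C.
OAT = ISA + deviation = 13 + (-20.5) = -7.5°C.

-7.5°C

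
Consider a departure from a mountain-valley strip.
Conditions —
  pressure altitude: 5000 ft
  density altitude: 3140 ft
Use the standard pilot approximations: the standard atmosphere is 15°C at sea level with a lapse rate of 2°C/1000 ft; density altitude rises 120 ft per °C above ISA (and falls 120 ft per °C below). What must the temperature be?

Density altitude − pressure altitude = 3140 − 5000 = -1860 ft.
At 120 ft/°C that is an ISA deviation of -1860/120 = -15.5°C.
ISA temperature at 5000 ft = 15 − 2 × (5000/1000) = 5°C.
OAT = ISA + deviation = 5 + (-15.5) = -10.5°C.

-10.5°C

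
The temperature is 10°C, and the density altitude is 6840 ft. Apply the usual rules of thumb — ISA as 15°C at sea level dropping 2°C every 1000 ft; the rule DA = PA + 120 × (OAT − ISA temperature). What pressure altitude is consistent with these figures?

6000 ft

DA = PA + 120 × (OAT − (15 − 2·PA/1000)) = PA + 120·OAT − 1800 + 0.24·PA = 1.24·PA + 120·OAT − 1800.
So 1.24·PA = 6840 − 120 × 10 + 1800 = 7440.
PA = 7440 / 1.24 = 6000 ft.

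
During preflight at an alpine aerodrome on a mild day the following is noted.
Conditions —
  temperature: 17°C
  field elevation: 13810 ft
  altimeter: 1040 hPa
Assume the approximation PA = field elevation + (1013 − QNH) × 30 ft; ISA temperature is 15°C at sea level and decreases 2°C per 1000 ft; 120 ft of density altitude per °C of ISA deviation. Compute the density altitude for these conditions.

16360 ft

Pressure altitude = 13810 + (1013 − 1040) × 30 = 13810 + (-810) = 13000 ft.
ISA temperature at 13000 ft = 15 − 2 × (13000/1000) = -11°C.
ISA deviation = 17 − (-11) = +28°C.
Density altitude = 13000 + 120 × (28) = 16360 ft.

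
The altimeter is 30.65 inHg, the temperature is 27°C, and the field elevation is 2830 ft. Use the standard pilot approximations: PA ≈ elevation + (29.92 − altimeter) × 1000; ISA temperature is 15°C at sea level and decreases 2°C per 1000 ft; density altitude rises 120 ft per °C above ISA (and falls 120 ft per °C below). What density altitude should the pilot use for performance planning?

4044 ft

Pressure altitude = 2830 + (29.92 − 30.65) × 1000 = 2830 + (-730) = 2100 ft.
ISA temperature at 2100 ft = 15 − 2 × (2100/1000) = 10.8°C.
ISA deviation = 27 − 10.8 = +16.2°C.
Density altitude = 2100 + 120 × (16.2) = 4044 ft.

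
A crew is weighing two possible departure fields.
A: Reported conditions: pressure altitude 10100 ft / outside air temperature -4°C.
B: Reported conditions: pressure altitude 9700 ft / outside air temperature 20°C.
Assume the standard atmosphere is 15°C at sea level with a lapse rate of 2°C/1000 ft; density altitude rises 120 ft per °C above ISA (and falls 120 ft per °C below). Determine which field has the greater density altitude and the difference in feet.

B by 2384 ft

A: ISA temp = -5.2°C, deviation +1.2°C, DA = 10100 + 120 × 1.2 = 10244 ft.
B: ISA temp = -4.4°C, deviation +24.4°C, DA = 9700 + 120 × 24.4 = 12628 ft.
B is higher by 12628 − 10244 = 2384 ft.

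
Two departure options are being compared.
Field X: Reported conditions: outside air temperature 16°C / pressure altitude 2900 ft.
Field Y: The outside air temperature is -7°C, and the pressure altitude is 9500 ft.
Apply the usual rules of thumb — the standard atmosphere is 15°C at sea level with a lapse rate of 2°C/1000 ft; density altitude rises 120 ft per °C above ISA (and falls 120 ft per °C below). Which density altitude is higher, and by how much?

Field Y by 5424 ft

Field X: ISA temp = 9.2°C, deviation +6.8°C, DA = 2900 + 120 × 6.8 = 3716 ft.
Field Y: ISA temp = -4°C, deviation -3°C, DA = 9500 + 120 × (-3) = 9140 ft.
Field Y is higher by 9140 − 3716 = 5424 ft.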